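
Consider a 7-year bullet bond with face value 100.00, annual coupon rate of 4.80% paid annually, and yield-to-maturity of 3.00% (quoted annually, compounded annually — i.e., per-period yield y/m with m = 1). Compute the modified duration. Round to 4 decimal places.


Coupon per period c = face * coupon_rate / m = 4.800000
Periods per year m = 1; per-period yield y/m = 0.030000
Number of cashflows N = 7
Cashflows (t years, CF_t, discount factor 1/(1+y/m)^(m*t), PV):
  t = 1.0000: CF_t = 4.800000, DF = 0.970874, PV = 4.660194
  t = 2.0000: CF_t = 4.800000, DF = 0.942596, PV = 4.524460
  t = 3.0000: CF_t = 4.800000, DF = 0.915142, PV = 4.392680
  t = 4.0000: CF_t = 4.800000, DF = 0.888487, PV = 4.264738
  t = 5.0000: CF_t = 4.800000, DF = 0.862609, PV = 4.140522
  t = 6.0000: CF_t = 4.800000, DF = 0.837484, PV = 4.019924
  t = 7.0000: CF_t = 104.800000, DF = 0.813092, PV = 85.211990
Price P = sum_t PV_t = 111.214509
First compute Macaulay numerator sum_t t * PV_t:
  t * PV_t at t = 1.0000: 4.660194
  t * PV_t at t = 2.0000: 9.048921
  t * PV_t at t = 3.0000: 13.178040
  t * PV_t at t = 4.0000: 17.058951
  t * PV_t at t = 5.0000: 20.702611
  t * PV_t at t = 6.0000: 24.119547
  t * PV_t at t = 7.0000: 596.483933
Macaulay duration D = 685.252196 / 111.214509 = 6.161536
Modified duration = D / (1 + y/m) = 6.161536 / (1 + 0.030000) = 5.982074

Answer: Modified duration = 5.9821


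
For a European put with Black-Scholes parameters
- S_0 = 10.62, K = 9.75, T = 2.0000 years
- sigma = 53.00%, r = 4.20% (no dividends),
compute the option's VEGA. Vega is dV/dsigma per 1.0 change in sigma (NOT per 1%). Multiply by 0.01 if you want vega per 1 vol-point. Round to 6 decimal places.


Answer: Vega = 5.002070

Derivation:
d1 = 0.6008696319; d2 = -0.1486635562
phi(d1) = 0.3330506527; exp(-qT) = 1.0000000000; exp(-rT) = 0.9194312561
Vega = S * exp(-qT) * phi(d1) * sqrt(T) = 10.6200 * 1.0000000000 * 0.3330506527 * 1.4142135624 = 5.002070


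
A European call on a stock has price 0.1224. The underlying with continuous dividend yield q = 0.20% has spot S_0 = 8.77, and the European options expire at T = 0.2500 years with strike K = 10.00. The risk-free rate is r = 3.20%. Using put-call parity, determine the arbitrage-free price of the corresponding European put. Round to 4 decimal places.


Answer: Put price = 1.2771

Derivation:
Put-call parity: C - P = S_0 * exp(-qT) - K * exp(-rT).
S_0 * exp(-qT) = 8.7700 * 0.99950012 = 8.76561610
K * exp(-rT) = 10.0000 * 0.99203191 = 9.92031915
P = C - S*exp(-qT) + K*exp(-rT)
P = 0.1224 - 8.76561610 + 9.92031915 = 1.2771


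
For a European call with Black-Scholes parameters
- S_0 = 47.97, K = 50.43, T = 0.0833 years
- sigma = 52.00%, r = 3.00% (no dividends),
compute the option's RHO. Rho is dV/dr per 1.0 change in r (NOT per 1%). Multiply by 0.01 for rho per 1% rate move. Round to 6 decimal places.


Answer: Rho = 1.456863

Derivation:
d1 = -0.2415312382; d2 = -0.3916122830
phi(d1) = 0.3874737390; exp(-qT) = 1.0000000000; exp(-rT) = 0.9975041199
N(d2) = 0.3476723554
Rho = K*T*exp(-rT)*N(d2) = 50.4300 * 0.0833 * 0.9975041199 * 0.3476723554 = 1.456863


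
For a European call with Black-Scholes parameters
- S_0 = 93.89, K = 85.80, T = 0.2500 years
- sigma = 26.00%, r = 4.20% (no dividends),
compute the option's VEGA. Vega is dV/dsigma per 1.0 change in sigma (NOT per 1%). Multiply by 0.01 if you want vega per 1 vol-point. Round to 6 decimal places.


d1 = 0.8388836752; d2 = 0.7088836752
phi(d1) = 0.2806066413; exp(-qT) = 1.0000000000; exp(-rT) = 0.9895549326
Vega = S * exp(-qT) * phi(d1) * sqrt(T) = 93.8900 * 1.0000000000 * 0.2806066413 * 0.5000000000 = 13.173079

Answer: Vega = 13.173079


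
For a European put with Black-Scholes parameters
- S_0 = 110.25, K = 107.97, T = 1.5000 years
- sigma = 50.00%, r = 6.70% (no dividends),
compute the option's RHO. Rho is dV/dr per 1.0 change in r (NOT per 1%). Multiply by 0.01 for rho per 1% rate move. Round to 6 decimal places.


Answer: Rho = -79.530196

Derivation:
d1 = 0.5044268578; d2 = -0.1079455779
phi(d1) = 0.3512834749; exp(-qT) = 1.0000000000; exp(-rT) = 0.9043851124
N(-d2) = 0.5429805688
Rho = -K*T*exp(-rT)*N(-d2) = -107.9700 * 1.5000 * 0.9043851124 * 0.5429805688 = -79.530196


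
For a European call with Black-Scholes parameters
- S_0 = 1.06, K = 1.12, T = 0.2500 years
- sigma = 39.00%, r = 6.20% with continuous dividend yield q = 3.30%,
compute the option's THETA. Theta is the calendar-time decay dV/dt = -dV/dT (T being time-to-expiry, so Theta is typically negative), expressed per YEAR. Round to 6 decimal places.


d1 = -0.1476783445; d2 = -0.3426783445
phi(d1) = 0.3946156681; exp(-qT) = 0.9917839379; exp(-rT) = 0.9846195068
Theta = -S*exp(-qT)*phi(d1)*sigma/(2*sqrt(T)) - r*K*exp(-rT)*N(d2) + q*S*exp(-qT)*N(d1)
N(d1) = 0.4412983114; N(d2) = 0.3659202280; sqrt(T) = 0.5000000000
Term 1 = -1.0600 * 0.9917839379 * 0.3946156681 * 0.3900 / (2 * 0.5000000000) = -0.1617937972
Term 2 = -0.0620 * 1.1200 * 0.9846195068 * 0.3659202280 = -0.0250186900
Term 3 = 0.0330 * 1.0600 * 0.9917839379 * 0.4412983114 = 0.0153097867
Theta = -0.1617937972 + (-0.0250186900) + (0.0153097867) = -0.171503

Answer: Theta = -0.171503


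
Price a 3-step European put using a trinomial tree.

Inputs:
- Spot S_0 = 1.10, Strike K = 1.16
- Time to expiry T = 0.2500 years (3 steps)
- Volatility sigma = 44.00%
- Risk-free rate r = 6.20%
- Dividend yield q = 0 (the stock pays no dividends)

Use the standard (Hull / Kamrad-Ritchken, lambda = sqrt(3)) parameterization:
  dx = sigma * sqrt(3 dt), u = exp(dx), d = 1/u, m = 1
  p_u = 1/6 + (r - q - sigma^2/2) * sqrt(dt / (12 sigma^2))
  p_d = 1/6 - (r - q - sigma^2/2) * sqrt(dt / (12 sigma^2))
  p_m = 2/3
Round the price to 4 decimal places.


Answer: Price = V(0,0) = 0.1208

Derivation:
dt = T/N = 0.083333; dx = sigma*sqrt(3*dt) = 0.220000
u = exp(dx) = 1.246077; d = 1/u = 0.802519
p_u = 0.160076, p_m = 0.666667, p_d = 0.173258
Discount per step: exp(-r*dt) = 0.994847
Stock lattice S(k, j) with j the centered position index:
  k=0: S(0,+0) = 1.1000
  k=1: S(1,-1) = 0.8828; S(1,+0) = 1.1000; S(1,+1) = 1.3707
  k=2: S(2,-2) = 0.7084; S(2,-1) = 0.8828; S(2,+0) = 1.1000; S(2,+1) = 1.3707; S(2,+2) = 1.7080
  k=3: S(3,-3) = 0.5685; S(3,-2) = 0.7084; S(3,-1) = 0.8828; S(3,+0) = 1.1000; S(3,+1) = 1.3707; S(3,+2) = 1.7080; S(3,+3) = 2.1283
Terminal payoffs V(N, j) = max(K - S_T, 0):
  V(3,-3) = 0.591464; V(3,-2) = 0.451560; V(3,-1) = 0.277229; V(3,+0) = 0.060000; V(3,+1) = 0.000000; V(3,+2) = 0.000000; V(3,+3) = 0.000000
Backward induction: V(k, j) = exp(-r*dt) * [p_u * V(k+1, j+1) + p_m * V(k+1, j) + p_d * V(k+1, j-1)]
  V(2,-2) = exp(-r*dt) * [p_u*0.277229 + p_m*0.451560 + p_d*0.591464] = 0.445585
  V(2,-1) = exp(-r*dt) * [p_u*0.060000 + p_m*0.277229 + p_d*0.451560] = 0.271255
  V(2,+0) = exp(-r*dt) * [p_u*0.000000 + p_m*0.060000 + p_d*0.277229] = 0.087578
  V(2,+1) = exp(-r*dt) * [p_u*0.000000 + p_m*0.000000 + p_d*0.060000] = 0.010342
  V(2,+2) = exp(-r*dt) * [p_u*0.000000 + p_m*0.000000 + p_d*0.000000] = 0.000000
  V(1,-1) = exp(-r*dt) * [p_u*0.087578 + p_m*0.271255 + p_d*0.445585] = 0.270655
  V(1,+0) = exp(-r*dt) * [p_u*0.010342 + p_m*0.087578 + p_d*0.271255] = 0.106487
  V(1,+1) = exp(-r*dt) * [p_u*0.000000 + p_m*0.010342 + p_d*0.087578] = 0.021954
  V(0,+0) = exp(-r*dt) * [p_u*0.021954 + p_m*0.106487 + p_d*0.270655] = 0.120773


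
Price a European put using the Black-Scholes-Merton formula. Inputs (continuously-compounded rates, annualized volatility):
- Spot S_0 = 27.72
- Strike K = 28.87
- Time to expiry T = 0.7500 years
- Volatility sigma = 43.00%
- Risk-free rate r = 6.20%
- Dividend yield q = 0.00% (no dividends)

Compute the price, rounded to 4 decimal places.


Answer: Price = 4.0022

Derivation:
d1 = (ln(S/K) + (r - q + 0.5*sigma^2) * T) / (sigma * sqrt(T)) = 0.20190793
d2 = d1 - sigma * sqrt(T) = -0.17048299
exp(-rT) = 0.95456456; exp(-qT) = 1.00000000
P = K * exp(-rT) * N(-d2) - S_0 * exp(-qT) * N(-d1)
N(-d1) = 0.41999435; N(-d2) = 0.56768485
P = 28.8700 * 0.95456456 * 0.56768485 - 27.7200 * 1.00000000 * 0.41999435 = 4.0022


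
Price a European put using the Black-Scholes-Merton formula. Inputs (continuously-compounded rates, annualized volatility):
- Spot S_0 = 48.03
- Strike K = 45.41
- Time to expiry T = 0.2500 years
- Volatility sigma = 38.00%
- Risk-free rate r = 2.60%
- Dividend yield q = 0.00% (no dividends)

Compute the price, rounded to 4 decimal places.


d1 = (ln(S/K) + (r - q + 0.5*sigma^2) * T) / (sigma * sqrt(T)) = 0.42443932
d2 = d1 - sigma * sqrt(T) = 0.23443932
exp(-rT) = 0.99352108; exp(-qT) = 1.00000000
P = K * exp(-rT) * N(-d2) - S_0 * exp(-qT) * N(-d1)
N(-d1) = 0.33562273; N(-d2) = 0.40732197
P = 45.4100 * 0.99352108 * 0.40732197 - 48.0300 * 1.00000000 * 0.33562273 = 2.2567

Answer: Price = 2.2567


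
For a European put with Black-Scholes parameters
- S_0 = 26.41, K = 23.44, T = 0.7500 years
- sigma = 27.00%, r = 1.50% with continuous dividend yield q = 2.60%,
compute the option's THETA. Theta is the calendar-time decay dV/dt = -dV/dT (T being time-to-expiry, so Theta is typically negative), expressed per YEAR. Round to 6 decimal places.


d1 = 0.5918321881; d2 = 0.3580053290
phi(d1) = 0.3348504708; exp(-qT) = 0.9806888952; exp(-rT) = 0.9888130446
Theta = -S*exp(-qT)*phi(d1)*sigma/(2*sqrt(T)) + r*K*exp(-rT)*N(-d2) - q*S*exp(-qT)*N(-d1)
N(-d1) = 0.2769814833; N(-d2) = 0.3601696628; sqrt(T) = 0.8660254038
Term 1 = -26.4100 * 0.9806888952 * 0.3348504708 * 0.2700 / (2 * 0.8660254038) = -1.3519284564
Term 2 = 0.0150 * 23.4400 * 0.9888130446 * 0.3601696628 = 0.1252189860
Term 3 = -0.0260 * 26.4100 * 0.9806888952 * 0.2769814833 = -0.1865192856
Theta = -1.3519284564 + (0.1252189860) + (-0.1865192856) = -1.413229

Answer: Theta = -1.413229


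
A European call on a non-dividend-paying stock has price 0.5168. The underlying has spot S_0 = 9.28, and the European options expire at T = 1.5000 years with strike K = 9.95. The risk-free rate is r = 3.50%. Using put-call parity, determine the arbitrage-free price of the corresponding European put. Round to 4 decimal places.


Answer: Put price = 0.6779

Derivation:
Put-call parity: C - P = S_0 * exp(-qT) - K * exp(-rT).
S_0 * exp(-qT) = 9.2800 * 1.00000000 = 9.28000000
K * exp(-rT) = 9.9500 * 0.94885432 = 9.44110049
P = C - S*exp(-qT) + K*exp(-rT)
P = 0.5168 - 9.28000000 + 9.44110049 = 0.6779


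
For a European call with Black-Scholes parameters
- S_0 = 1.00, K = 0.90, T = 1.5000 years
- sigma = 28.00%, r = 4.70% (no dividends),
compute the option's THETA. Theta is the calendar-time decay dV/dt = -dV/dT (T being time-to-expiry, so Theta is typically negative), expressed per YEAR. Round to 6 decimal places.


d1 = 0.6842839597; d2 = 0.3413553957
phi(d1) = 0.3156690886; exp(-qT) = 1.0000000000; exp(-rT) = 0.9319277395
Theta = -S*exp(-qT)*phi(d1)*sigma/(2*sqrt(T)) - r*K*exp(-rT)*N(d2) + q*S*exp(-qT)*N(d1)
N(d1) = 0.7531020631; N(d2) = 0.6335819752; sqrt(T) = 1.2247448714
Term 1 = -1.0000 * 1.0000000000 * 0.3156690886 * 0.2800 / (2 * 1.2247448714) = -0.0360839824
Term 2 = -0.0470 * 0.9000 * 0.9319277395 * 0.6335819752 = -0.0249761457
Term 3 = 0 (no dividend yield, q = 0)
Theta = -0.0360839824 + (-0.0249761457) + (0.0000000000) = -0.061060

Answer: Theta = -0.061060


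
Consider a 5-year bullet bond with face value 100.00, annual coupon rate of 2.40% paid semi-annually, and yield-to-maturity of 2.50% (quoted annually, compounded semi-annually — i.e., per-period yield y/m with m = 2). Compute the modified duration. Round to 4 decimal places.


Answer: Modified duration = 4.6822

Derivation:
Coupon per period c = face * coupon_rate / m = 1.200000
Periods per year m = 2; per-period yield y/m = 0.012500
Number of cashflows N = 10
Cashflows (t years, CF_t, discount factor 1/(1+y/m)^(m*t), PV):
  t = 0.5000: CF_t = 1.200000, DF = 0.987654, PV = 1.185185
  t = 1.0000: CF_t = 1.200000, DF = 0.975461, PV = 1.170553
  t = 1.5000: CF_t = 1.200000, DF = 0.963418, PV = 1.156102
  t = 2.0000: CF_t = 1.200000, DF = 0.951524, PV = 1.141829
  t = 2.5000: CF_t = 1.200000, DF = 0.939777, PV = 1.127732
  t = 3.0000: CF_t = 1.200000, DF = 0.928175, PV = 1.113810
  t = 3.5000: CF_t = 1.200000, DF = 0.916716, PV = 1.100059
  t = 4.0000: CF_t = 1.200000, DF = 0.905398, PV = 1.086478
  t = 4.5000: CF_t = 1.200000, DF = 0.894221, PV = 1.073065
  t = 5.0000: CF_t = 101.200000, DF = 0.883181, PV = 89.377910
Price P = sum_t PV_t = 99.532724
First compute Macaulay numerator sum_t t * PV_t:
  t * PV_t at t = 0.5000: 0.592593
  t * PV_t at t = 1.0000: 1.170553
  t * PV_t at t = 1.5000: 1.734153
  t * PV_t at t = 2.0000: 2.283658
  t * PV_t at t = 2.5000: 2.819331
  t * PV_t at t = 3.0000: 3.341430
  t * PV_t at t = 3.5000: 3.850207
  t * PV_t at t = 4.0000: 4.345913
  t * PV_t at t = 4.5000: 4.828792
  t * PV_t at t = 5.0000: 446.889549
Macaulay duration D = 471.856178 / 99.532724 = 4.740714
Modified duration = D / (1 + y/m) = 4.740714 / (1 + 0.012500) = 4.682187


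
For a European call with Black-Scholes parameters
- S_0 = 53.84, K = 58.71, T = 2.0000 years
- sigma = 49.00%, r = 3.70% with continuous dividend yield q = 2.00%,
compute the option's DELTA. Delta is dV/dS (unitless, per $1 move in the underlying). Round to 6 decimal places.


Answer: Delta = 0.582858

Derivation:
d1 = 0.2705861208; d2 = -0.4223785248
phi(d1) = 0.3846017262; exp(-qT) = 0.9607894392; exp(-rT) = 0.9286716938
N(d1) = 0.6066453141
Delta = exp(-qT) * N(d1) = 0.9607894392 * 0.6066453141 = 0.582858


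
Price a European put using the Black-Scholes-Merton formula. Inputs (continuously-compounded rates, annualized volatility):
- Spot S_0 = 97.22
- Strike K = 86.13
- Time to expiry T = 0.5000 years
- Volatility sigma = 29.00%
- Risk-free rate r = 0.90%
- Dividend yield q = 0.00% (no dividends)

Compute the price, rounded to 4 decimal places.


Answer: Price = 3.0850

Derivation:
d1 = (ln(S/K) + (r - q + 0.5*sigma^2) * T) / (sigma * sqrt(T)) = 0.71512229
d2 = d1 - sigma * sqrt(T) = 0.51006133
exp(-rT) = 0.99551011; exp(-qT) = 1.00000000
P = K * exp(-rT) * N(-d2) - S_0 * exp(-qT) * N(-d1)
N(-d1) = 0.23726674; N(-d2) = 0.30500425
P = 86.1300 * 0.99551011 * 0.30500425 - 97.2200 * 1.00000000 * 0.23726674 = 3.0850


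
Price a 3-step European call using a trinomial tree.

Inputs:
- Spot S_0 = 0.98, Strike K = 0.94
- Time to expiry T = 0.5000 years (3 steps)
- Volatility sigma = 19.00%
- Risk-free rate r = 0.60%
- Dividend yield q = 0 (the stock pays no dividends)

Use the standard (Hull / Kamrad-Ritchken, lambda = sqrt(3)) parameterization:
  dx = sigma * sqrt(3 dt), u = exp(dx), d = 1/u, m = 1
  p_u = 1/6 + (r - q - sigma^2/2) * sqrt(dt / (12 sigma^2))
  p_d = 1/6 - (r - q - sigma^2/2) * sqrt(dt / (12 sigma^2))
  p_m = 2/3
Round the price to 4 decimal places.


dt = T/N = 0.166667; dx = sigma*sqrt(3*dt) = 0.134350
u = exp(dx) = 1.143793; d = 1/u = 0.874284
p_u = 0.159192, p_m = 0.666667, p_d = 0.174141
Discount per step: exp(-r*dt) = 0.999000
Stock lattice S(k, j) with j the centered position index:
  k=0: S(0,+0) = 0.9800
  k=1: S(1,-1) = 0.8568; S(1,+0) = 0.9800; S(1,+1) = 1.1209
  k=2: S(2,-2) = 0.7491; S(2,-1) = 0.8568; S(2,+0) = 0.9800; S(2,+1) = 1.1209; S(2,+2) = 1.2821
  k=3: S(3,-3) = 0.6549; S(3,-2) = 0.7491; S(3,-1) = 0.8568; S(3,+0) = 0.9800; S(3,+1) = 1.1209; S(3,+2) = 1.2821; S(3,+3) = 1.4665
Terminal payoffs V(N, j) = max(S_T - K, 0):
  V(3,-3) = 0.000000; V(3,-2) = 0.000000; V(3,-1) = 0.000000; V(3,+0) = 0.040000; V(3,+1) = 0.180918; V(3,+2) = 0.342098; V(3,+3) = 0.526455
Backward induction: V(k, j) = exp(-r*dt) * [p_u * V(k+1, j+1) + p_m * V(k+1, j) + p_d * V(k+1, j-1)]
  V(2,-2) = exp(-r*dt) * [p_u*0.000000 + p_m*0.000000 + p_d*0.000000] = 0.000000
  V(2,-1) = exp(-r*dt) * [p_u*0.040000 + p_m*0.000000 + p_d*0.000000] = 0.006361
  V(2,+0) = exp(-r*dt) * [p_u*0.180918 + p_m*0.040000 + p_d*0.000000] = 0.055412
  V(2,+1) = exp(-r*dt) * [p_u*0.342098 + p_m*0.180918 + p_d*0.040000] = 0.181855
  V(2,+2) = exp(-r*dt) * [p_u*0.526455 + p_m*0.342098 + p_d*0.180918] = 0.343035
  V(1,-1) = exp(-r*dt) * [p_u*0.055412 + p_m*0.006361 + p_d*0.000000] = 0.013049
  V(1,+0) = exp(-r*dt) * [p_u*0.181855 + p_m*0.055412 + p_d*0.006361] = 0.066932
  V(1,+1) = exp(-r*dt) * [p_u*0.343035 + p_m*0.181855 + p_d*0.055412] = 0.185309
  V(0,+0) = exp(-r*dt) * [p_u*0.185309 + p_m*0.066932 + p_d*0.013049] = 0.076317

Answer: Price = V(0,0) = 0.0763


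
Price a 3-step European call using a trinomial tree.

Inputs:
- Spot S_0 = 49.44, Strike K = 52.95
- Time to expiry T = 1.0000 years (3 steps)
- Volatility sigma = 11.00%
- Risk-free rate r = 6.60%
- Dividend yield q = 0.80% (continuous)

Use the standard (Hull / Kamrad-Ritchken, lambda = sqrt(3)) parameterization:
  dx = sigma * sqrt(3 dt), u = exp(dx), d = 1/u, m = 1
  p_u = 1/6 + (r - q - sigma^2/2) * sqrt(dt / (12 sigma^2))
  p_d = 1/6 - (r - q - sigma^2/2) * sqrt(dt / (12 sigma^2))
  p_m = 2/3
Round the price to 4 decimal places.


dt = T/N = 0.333333; dx = sigma*sqrt(3*dt) = 0.110000
u = exp(dx) = 1.116278; d = 1/u = 0.895834
p_u = 0.245379, p_m = 0.666667, p_d = 0.087955
Discount per step: exp(-r*dt) = 0.978240
Stock lattice S(k, j) with j the centered position index:
  k=0: S(0,+0) = 49.4400
  k=1: S(1,-1) = 44.2900; S(1,+0) = 49.4400; S(1,+1) = 55.1888
  k=2: S(2,-2) = 39.6765; S(2,-1) = 44.2900; S(2,+0) = 49.4400; S(2,+1) = 55.1888; S(2,+2) = 61.6060
  k=3: S(3,-3) = 35.5436; S(3,-2) = 39.6765; S(3,-1) = 44.2900; S(3,+0) = 49.4400; S(3,+1) = 55.1888; S(3,+2) = 61.6060; S(3,+3) = 68.7695
Terminal payoffs V(N, j) = max(S_T - K, 0):
  V(3,-3) = 0.000000; V(3,-2) = 0.000000; V(3,-1) = 0.000000; V(3,+0) = 0.000000; V(3,+1) = 2.238788; V(3,+2) = 8.656034; V(3,+3) = 15.819464
Backward induction: V(k, j) = exp(-r*dt) * [p_u * V(k+1, j+1) + p_m * V(k+1, j) + p_d * V(k+1, j-1)]
  V(2,-2) = exp(-r*dt) * [p_u*0.000000 + p_m*0.000000 + p_d*0.000000] = 0.000000
  V(2,-1) = exp(-r*dt) * [p_u*0.000000 + p_m*0.000000 + p_d*0.000000] = 0.000000
  V(2,+0) = exp(-r*dt) * [p_u*2.238788 + p_m*0.000000 + p_d*0.000000] = 0.537397
  V(2,+1) = exp(-r*dt) * [p_u*8.656034 + p_m*2.238788 + p_d*0.000000] = 3.537837
  V(2,+2) = exp(-r*dt) * [p_u*15.819464 + p_m*8.656034 + p_d*2.238788] = 9.635042
  V(1,-1) = exp(-r*dt) * [p_u*0.537397 + p_m*0.000000 + p_d*0.000000] = 0.128997
  V(1,+0) = exp(-r*dt) * [p_u*3.537837 + p_m*0.537397 + p_d*0.000000] = 1.199689
  V(1,+1) = exp(-r*dt) * [p_u*9.635042 + p_m*3.537837 + p_d*0.537397] = 4.666264
  V(0,+0) = exp(-r*dt) * [p_u*4.666264 + p_m*1.199689 + p_d*0.128997] = 1.913576

Answer: Price = V(0,0) = 1.9136


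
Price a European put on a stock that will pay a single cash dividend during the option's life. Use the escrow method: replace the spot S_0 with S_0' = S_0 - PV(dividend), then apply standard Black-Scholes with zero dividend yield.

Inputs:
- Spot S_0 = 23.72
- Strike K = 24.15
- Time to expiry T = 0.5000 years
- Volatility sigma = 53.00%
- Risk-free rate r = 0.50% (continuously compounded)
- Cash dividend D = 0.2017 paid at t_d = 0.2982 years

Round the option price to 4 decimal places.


Answer: Price = 3.8310

Derivation:
PV(D) = D * exp(-r * t_d) = 0.2017 * 0.99851011 = 0.20139949
S_0' = S_0 - PV(D) = 23.7200 - 0.20139949 = 23.51860051
d1 = (ln(S_0'/K) + (r + sigma^2/2)*T) / (sigma*sqrt(T)) = 0.12336275
d2 = d1 - sigma*sqrt(T) = -0.25140384
exp(-rT) = 0.99750312
N(-d1) = 0.45090992; N(-d2) = 0.59924905
P = K * exp(-rT) * N(-d2) - S_0' * N(-d1) = 24.1500 * 0.99750312 * 0.59924905 - 23.51860051 * 0.45090992 = 3.8310


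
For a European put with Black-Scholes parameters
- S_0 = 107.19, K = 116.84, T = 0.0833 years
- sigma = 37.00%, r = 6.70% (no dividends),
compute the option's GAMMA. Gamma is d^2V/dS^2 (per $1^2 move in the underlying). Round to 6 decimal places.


d1 = -0.7015697095; d2 = -0.8083581452
phi(d1) = 0.3119106339; exp(-qT) = 1.0000000000; exp(-rT) = 0.9944344454
Gamma = exp(-qT) * phi(d1) / (S * sigma * sqrt(T)) = 1.0000000000 * 0.3119106339 / (107.1900 * 0.3700 * 0.2886173938) = 0.027249

Answer: Gamma = 0.027249


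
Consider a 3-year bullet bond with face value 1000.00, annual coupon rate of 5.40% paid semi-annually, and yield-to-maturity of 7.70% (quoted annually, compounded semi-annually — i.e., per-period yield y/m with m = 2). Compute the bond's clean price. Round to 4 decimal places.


Coupon per period c = face * coupon_rate / m = 27.000000
Periods per year m = 2; per-period yield y/m = 0.038500
Number of cashflows N = 6
Cashflows (t years, CF_t, discount factor 1/(1+y/m)^(m*t), PV):
  t = 0.5000: CF_t = 27.000000, DF = 0.962927, PV = 25.999037
  t = 1.0000: CF_t = 27.000000, DF = 0.927229, PV = 25.035183
  t = 1.5000: CF_t = 27.000000, DF = 0.892854, PV = 24.107061
  t = 2.0000: CF_t = 27.000000, DF = 0.859754, PV = 23.213347
  t = 2.5000: CF_t = 27.000000, DF = 0.827880, PV = 22.352765
  t = 3.0000: CF_t = 1027.000000, DF = 0.797188, PV = 818.712532
Price P = sum_t PV_t = 939.419925

Answer: Price = 939.4199


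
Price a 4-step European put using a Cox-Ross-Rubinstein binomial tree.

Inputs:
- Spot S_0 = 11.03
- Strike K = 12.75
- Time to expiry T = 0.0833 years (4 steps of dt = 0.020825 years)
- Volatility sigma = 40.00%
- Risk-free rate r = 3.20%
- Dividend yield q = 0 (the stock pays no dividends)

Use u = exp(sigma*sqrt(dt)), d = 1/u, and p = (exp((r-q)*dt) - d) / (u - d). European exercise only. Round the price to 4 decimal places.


dt = T/N = 0.020825
u = exp(sigma*sqrt(dt)) = 1.059422; d = 1/u = 0.943911
p = (exp((r-q)*dt) - d) / (u - d) = 0.491344
Discount per step: exp(-r*dt) = 0.999334
Stock lattice S(k, i) with i counting down-moves:
  k=0: S(0,0) = 11.0300
  k=1: S(1,0) = 11.6854; S(1,1) = 10.4113
  k=2: S(2,0) = 12.3798; S(2,1) = 11.0300; S(2,2) = 9.8274
  k=3: S(3,0) = 13.1154; S(3,1) = 11.6854; S(3,2) = 10.4113; S(3,3) = 9.2762
  k=4: S(4,0) = 13.8948; S(4,1) = 12.3798; S(4,2) = 11.0300; S(4,3) = 9.8274; S(4,4) = 8.7559
Terminal payoffs V(N, i) = max(K - S_T, 0):
  V(4,0) = 0.000000; V(4,1) = 0.370204; V(4,2) = 1.720000; V(4,3) = 2.922625; V(4,4) = 3.994125
Backward induction: V(k, i) = exp(-r*dt) * [p * V(k+1, i) + (1-p) * V(k+1, i+1)].
  V(3,0) = exp(-r*dt) * [p*0.000000 + (1-p)*0.370204] = 0.188181
  V(3,1) = exp(-r*dt) * [p*0.370204 + (1-p)*1.720000] = 1.056082
  V(3,2) = exp(-r*dt) * [p*1.720000 + (1-p)*2.922625] = 2.330169
  V(3,3) = exp(-r*dt) * [p*2.922625 + (1-p)*3.994125] = 3.465339
  V(2,0) = exp(-r*dt) * [p*0.188181 + (1-p)*1.056082] = 0.629224
  V(2,1) = exp(-r*dt) * [p*1.056082 + (1-p)*2.330169] = 1.703018
  V(2,2) = exp(-r*dt) * [p*2.330169 + (1-p)*3.465339] = 2.905643
  V(1,0) = exp(-r*dt) * [p*0.629224 + (1-p)*1.703018] = 1.174633
  V(1,1) = exp(-r*dt) * [p*1.703018 + (1-p)*2.905643] = 2.313198
  V(0,0) = exp(-r*dt) * [p*1.174633 + (1-p)*2.313198] = 1.752602

Answer: Price = V(0,0) = 1.7526


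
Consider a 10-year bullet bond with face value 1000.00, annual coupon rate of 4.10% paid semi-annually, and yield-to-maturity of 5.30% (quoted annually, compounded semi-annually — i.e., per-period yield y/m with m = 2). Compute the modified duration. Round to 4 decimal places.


Answer: Modified duration = 7.9893

Derivation:
Coupon per period c = face * coupon_rate / m = 20.500000
Periods per year m = 2; per-period yield y/m = 0.026500
Number of cashflows N = 20
Cashflows (t years, CF_t, discount factor 1/(1+y/m)^(m*t), PV):
  t = 0.5000: CF_t = 20.500000, DF = 0.974184, PV = 19.970774
  t = 1.0000: CF_t = 20.500000, DF = 0.949035, PV = 19.455211
  t = 1.5000: CF_t = 20.500000, DF = 0.924535, PV = 18.952958
  t = 2.0000: CF_t = 20.500000, DF = 0.900667, PV = 18.463671
  t = 2.5000: CF_t = 20.500000, DF = 0.877415, PV = 17.987015
  t = 3.0000: CF_t = 20.500000, DF = 0.854764, PV = 17.522664
  t = 3.5000: CF_t = 20.500000, DF = 0.832698, PV = 17.070301
  t = 4.0000: CF_t = 20.500000, DF = 0.811201, PV = 16.629616
  t = 4.5000: CF_t = 20.500000, DF = 0.790259, PV = 16.200308
  t = 5.0000: CF_t = 20.500000, DF = 0.769858, PV = 15.782083
  t = 5.5000: CF_t = 20.500000, DF = 0.749983, PV = 15.374655
  t = 6.0000: CF_t = 20.500000, DF = 0.730622, PV = 14.977744
  t = 6.5000: CF_t = 20.500000, DF = 0.711760, PV = 14.591081
  t = 7.0000: CF_t = 20.500000, DF = 0.693385, PV = 14.214399
  t = 7.5000: CF_t = 20.500000, DF = 0.675485, PV = 13.847442
  t = 8.0000: CF_t = 20.500000, DF = 0.658047, PV = 13.489958
  t = 8.5000: CF_t = 20.500000, DF = 0.641059, PV = 13.141703
  t = 9.0000: CF_t = 20.500000, DF = 0.624509, PV = 12.802438
  t = 9.5000: CF_t = 20.500000, DF = 0.608387, PV = 12.471932
  t = 10.0000: CF_t = 1020.500000, DF = 0.592681, PV = 604.830850
Price P = sum_t PV_t = 907.776806
First compute Macaulay numerator sum_t t * PV_t:
  t * PV_t at t = 0.5000: 9.985387
  t * PV_t at t = 1.0000: 19.455211
  t * PV_t at t = 1.5000: 28.429437
  t * PV_t at t = 2.0000: 36.927341
  t * PV_t at t = 2.5000: 44.967537
  t * PV_t at t = 3.0000: 52.567993
  t * PV_t at t = 3.5000: 59.746054
  t * PV_t at t = 4.0000: 66.518466
  t * PV_t at t = 4.5000: 72.901387
  t * PV_t at t = 5.0000: 78.910415
  t * PV_t at t = 5.5000: 84.560601
  t * PV_t at t = 6.0000: 89.866467
  t * PV_t at t = 6.5000: 94.842025
  t * PV_t at t = 7.0000: 99.500795
  t * PV_t at t = 7.5000: 103.855815
  t * PV_t at t = 8.0000: 107.919665
  t * PV_t at t = 8.5000: 111.704476
  t * PV_t at t = 9.0000: 115.221945
  t * PV_t at t = 9.5000: 118.483356
  t * PV_t at t = 10.0000: 6048.308503
Macaulay duration D = 7444.672877 / 907.776806 = 8.200995
Modified duration = D / (1 + y/m) = 8.200995 / (1 + 0.026500) = 7.989279


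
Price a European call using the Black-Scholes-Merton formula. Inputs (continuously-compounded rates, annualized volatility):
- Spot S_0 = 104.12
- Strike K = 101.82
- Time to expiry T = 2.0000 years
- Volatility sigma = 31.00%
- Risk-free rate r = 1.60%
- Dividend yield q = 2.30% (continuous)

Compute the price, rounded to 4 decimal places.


d1 = (ln(S/K) + (r - q + 0.5*sigma^2) * T) / (sigma * sqrt(T)) = 0.23822093
d2 = d1 - sigma * sqrt(T) = -0.20018528
exp(-rT) = 0.96850658; exp(-qT) = 0.95504196
C = S_0 * exp(-qT) * N(d1) - K * exp(-rT) * N(d2)
N(d1) = 0.59414513; N(d2) = 0.42066784
C = 104.1200 * 0.95504196 * 0.59414513 - 101.8200 * 0.96850658 * 0.42066784 = 17.5977

Answer: Price = 17.5977


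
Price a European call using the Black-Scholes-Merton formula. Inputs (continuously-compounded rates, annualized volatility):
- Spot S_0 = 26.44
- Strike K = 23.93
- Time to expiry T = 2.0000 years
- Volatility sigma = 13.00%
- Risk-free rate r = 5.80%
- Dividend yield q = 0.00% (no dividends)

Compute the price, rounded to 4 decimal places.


Answer: Price = 5.3886

Derivation:
d1 = (ln(S/K) + (r - q + 0.5*sigma^2) * T) / (sigma * sqrt(T)) = 1.26542259
d2 = d1 - sigma * sqrt(T) = 1.08157483
exp(-rT) = 0.89047522; exp(-qT) = 1.00000000
C = S_0 * exp(-qT) * N(d1) - K * exp(-rT) * N(d2)
N(d1) = 0.89714006; N(d2) = 0.86027925
C = 26.4400 * 1.00000000 * 0.89714006 - 23.9300 * 0.89047522 * 0.86027925 = 5.3886


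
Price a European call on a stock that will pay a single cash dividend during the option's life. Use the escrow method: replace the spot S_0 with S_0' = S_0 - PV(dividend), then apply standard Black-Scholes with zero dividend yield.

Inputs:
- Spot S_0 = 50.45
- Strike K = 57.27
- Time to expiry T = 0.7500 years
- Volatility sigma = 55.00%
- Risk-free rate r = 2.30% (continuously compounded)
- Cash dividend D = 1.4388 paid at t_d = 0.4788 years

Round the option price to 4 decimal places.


PV(D) = D * exp(-r * t_d) = 1.4388 * 0.98904801 = 1.42304228
S_0' = S_0 - PV(D) = 50.4500 - 1.42304228 = 49.02695772
d1 = (ln(S_0'/K) + (r + sigma^2/2)*T) / (sigma*sqrt(T)) = -0.05189670
d2 = d1 - sigma*sqrt(T) = -0.52821067
exp(-rT) = 0.98289793
N(d1) = 0.47930550; N(d2) = 0.29867656
C = S_0' * N(d1) - K * exp(-rT) * N(d2) = 49.02695772 * 0.47930550 - 57.2700 * 0.98289793 * 0.29867656 = 6.6862

Answer: Price = 6.6862


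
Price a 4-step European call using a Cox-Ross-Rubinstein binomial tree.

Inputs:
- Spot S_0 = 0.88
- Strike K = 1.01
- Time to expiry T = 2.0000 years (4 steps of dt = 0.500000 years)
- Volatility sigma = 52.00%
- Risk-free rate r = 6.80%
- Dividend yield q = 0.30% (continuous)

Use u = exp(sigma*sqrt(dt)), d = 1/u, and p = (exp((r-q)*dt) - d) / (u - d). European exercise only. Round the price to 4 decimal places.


dt = T/N = 0.500000
u = exp(sigma*sqrt(dt)) = 1.444402; d = 1/u = 0.692328
p = (exp((r-q)*dt) - d) / (u - d) = 0.453022
Discount per step: exp(-r*dt) = 0.966572
Stock lattice S(k, i) with i counting down-moves:
  k=0: S(0,0) = 0.8800
  k=1: S(1,0) = 1.2711; S(1,1) = 0.6092
  k=2: S(2,0) = 1.8359; S(2,1) = 0.8800; S(2,2) = 0.4218
  k=3: S(3,0) = 2.6518; S(3,1) = 1.2711; S(3,2) = 0.6092; S(3,3) = 0.2920
  k=4: S(4,0) = 3.8303; S(4,1) = 1.8359; S(4,2) = 0.8800; S(4,3) = 0.4218; S(4,4) = 0.2022
Terminal payoffs V(N, i) = max(S_T - K, 0):
  V(4,0) = 2.820321; V(4,1) = 0.825942; V(4,2) = 0.000000; V(4,3) = 0.000000; V(4,4) = 0.000000
Backward induction: V(k, i) = exp(-r*dt) * [p * V(k+1, i) + (1-p) * V(k+1, i+1)].
  V(3,0) = exp(-r*dt) * [p*2.820321 + (1-p)*0.825942] = 1.671627
  V(3,1) = exp(-r*dt) * [p*0.825942 + (1-p)*0.000000] = 0.361662
  V(3,2) = exp(-r*dt) * [p*0.000000 + (1-p)*0.000000] = 0.000000
  V(3,3) = exp(-r*dt) * [p*0.000000 + (1-p)*0.000000] = 0.000000
  V(2,0) = exp(-r*dt) * [p*1.671627 + (1-p)*0.361662] = 0.923177
  V(2,1) = exp(-r*dt) * [p*0.361662 + (1-p)*0.000000] = 0.158364
  V(2,2) = exp(-r*dt) * [p*0.000000 + (1-p)*0.000000] = 0.000000
  V(1,0) = exp(-r*dt) * [p*0.923177 + (1-p)*0.158364] = 0.487964
  V(1,1) = exp(-r*dt) * [p*0.158364 + (1-p)*0.000000] = 0.069344
  V(0,0) = exp(-r*dt) * [p*0.487964 + (1-p)*0.069344] = 0.250331

Answer: Price = V(0,0) = 0.2503


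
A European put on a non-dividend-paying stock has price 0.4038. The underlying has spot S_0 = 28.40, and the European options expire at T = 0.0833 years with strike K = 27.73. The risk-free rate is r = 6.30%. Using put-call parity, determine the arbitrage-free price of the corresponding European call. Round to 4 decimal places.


Answer: Call price = 1.2189

Derivation:
Put-call parity: C - P = S_0 * exp(-qT) - K * exp(-rT).
S_0 * exp(-qT) = 28.4000 * 1.00000000 = 28.40000000
K * exp(-rT) = 27.7300 * 0.99476585 = 27.58485691
C = P + S*exp(-qT) - K*exp(-rT)
C = 0.4038 + 28.40000000 - 27.58485691 = 1.2189


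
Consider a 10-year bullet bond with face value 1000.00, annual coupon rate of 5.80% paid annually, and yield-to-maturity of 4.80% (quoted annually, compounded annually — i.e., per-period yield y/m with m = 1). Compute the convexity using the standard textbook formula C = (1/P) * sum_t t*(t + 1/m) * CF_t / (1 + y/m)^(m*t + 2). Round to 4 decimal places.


Coupon per period c = face * coupon_rate / m = 58.000000
Periods per year m = 1; per-period yield y/m = 0.048000
Number of cashflows N = 10
Cashflows (t years, CF_t, discount factor 1/(1+y/m)^(m*t), PV):
  t = 1.0000: CF_t = 58.000000, DF = 0.954198, PV = 55.343511
  t = 2.0000: CF_t = 58.000000, DF = 0.910495, PV = 52.808694
  t = 3.0000: CF_t = 58.000000, DF = 0.868793, PV = 50.389975
  t = 4.0000: CF_t = 58.000000, DF = 0.829001, PV = 48.082038
  t = 5.0000: CF_t = 58.000000, DF = 0.791031, PV = 45.879807
  t = 6.0000: CF_t = 58.000000, DF = 0.754801, PV = 43.778442
  t = 7.0000: CF_t = 58.000000, DF = 0.720230, PV = 41.773322
  t = 8.0000: CF_t = 58.000000, DF = 0.687242, PV = 39.860040
  t = 9.0000: CF_t = 58.000000, DF = 0.655765, PV = 38.034390
  t = 10.0000: CF_t = 1058.000000, DF = 0.625730, PV = 662.022639
Price P = sum_t PV_t = 1077.972858
Convexity numerator sum_t t*(t + 1/m) * CF_t / (1+y/m)^(m*t + 2):
  t = 1.0000: term = 100.779951
  t = 2.0000: term = 288.492225
  t = 3.0000: term = 550.557681
  t = 4.0000: term = 875.568832
  t = 5.0000: term = 1253.199664
  t = 6.0000: term = 1674.121688
  t = 7.0000: term = 2129.925812
  t = 8.0000: term = 2613.049661
  t = 9.0000: term = 3116.709996
  t = 10.0000: term = 66304.493386
Convexity = (1/P) * sum = 78906.898897 / 1077.972858 = 73.199337

Answer: Convexity = 73.1993


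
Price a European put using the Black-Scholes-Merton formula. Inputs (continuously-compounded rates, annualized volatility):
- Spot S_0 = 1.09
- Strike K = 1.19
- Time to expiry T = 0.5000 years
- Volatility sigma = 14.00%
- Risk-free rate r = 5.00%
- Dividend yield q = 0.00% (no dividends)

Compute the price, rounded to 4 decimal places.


Answer: Price = 0.0884

Derivation:
d1 = (ln(S/K) + (r - q + 0.5*sigma^2) * T) / (sigma * sqrt(T)) = -0.58463196
d2 = d1 - sigma * sqrt(T) = -0.68362691
exp(-rT) = 0.97530991; exp(-qT) = 1.00000000
P = K * exp(-rT) * N(-d2) - S_0 * exp(-qT) * N(-d1)
N(-d1) = 0.72060239; N(-d2) = 0.75289460
P = 1.1900 * 0.97530991 * 0.75289460 - 1.0900 * 1.00000000 * 0.72060239 = 0.0884


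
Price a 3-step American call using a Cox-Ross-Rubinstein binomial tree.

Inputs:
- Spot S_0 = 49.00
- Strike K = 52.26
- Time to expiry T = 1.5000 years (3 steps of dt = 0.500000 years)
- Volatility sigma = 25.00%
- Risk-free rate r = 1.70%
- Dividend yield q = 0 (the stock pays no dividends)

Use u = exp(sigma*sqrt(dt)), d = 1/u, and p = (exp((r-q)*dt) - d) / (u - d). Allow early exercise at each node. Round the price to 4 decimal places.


Answer: Price = V(0,0) = 5.5196

Derivation:
dt = T/N = 0.500000
u = exp(sigma*sqrt(dt)) = 1.193365; d = 1/u = 0.837967
p = (exp((r-q)*dt) - d) / (u - d) = 0.479939
Discount per step: exp(-r*dt) = 0.991536
Stock lattice S(k, i) with i counting down-moves:
  k=0: S(0,0) = 49.0000
  k=1: S(1,0) = 58.4749; S(1,1) = 41.0604
  k=2: S(2,0) = 69.7818; S(2,1) = 49.0000; S(2,2) = 34.4072
  k=3: S(3,0) = 83.2752; S(3,1) = 58.4749; S(3,2) = 41.0604; S(3,3) = 28.8321
Terminal payoffs V(N, i) = max(S_T - K, 0):
  V(3,0) = 31.015167; V(3,1) = 6.214864; V(3,2) = 0.000000; V(3,3) = 0.000000
Backward induction: V(k, i) = exp(-r*dt) * [p * V(k+1, i) + (1-p) * V(k+1, i+1)]; then take max(V_cont, immediate exercise) for American.
  V(2,0) = exp(-r*dt) * [p*31.015167 + (1-p)*6.214864] = 17.964159; exercise = 17.521832; V(2,0) = max -> 17.964159
  V(2,1) = exp(-r*dt) * [p*6.214864 + (1-p)*0.000000] = 2.957512; exercise = 0.000000; V(2,1) = max -> 2.957512
  V(2,2) = exp(-r*dt) * [p*0.000000 + (1-p)*0.000000] = 0.000000; exercise = 0.000000; V(2,2) = max -> 0.000000
  V(1,0) = exp(-r*dt) * [p*17.964159 + (1-p)*2.957512] = 10.073801; exercise = 6.214864; V(1,0) = max -> 10.073801
  V(1,1) = exp(-r*dt) * [p*2.957512 + (1-p)*0.000000] = 1.407412; exercise = 0.000000; V(1,1) = max -> 1.407412
  V(0,0) = exp(-r*dt) * [p*10.073801 + (1-p)*1.407412] = 5.519636; exercise = 0.000000; V(0,0) = max -> 5.519636


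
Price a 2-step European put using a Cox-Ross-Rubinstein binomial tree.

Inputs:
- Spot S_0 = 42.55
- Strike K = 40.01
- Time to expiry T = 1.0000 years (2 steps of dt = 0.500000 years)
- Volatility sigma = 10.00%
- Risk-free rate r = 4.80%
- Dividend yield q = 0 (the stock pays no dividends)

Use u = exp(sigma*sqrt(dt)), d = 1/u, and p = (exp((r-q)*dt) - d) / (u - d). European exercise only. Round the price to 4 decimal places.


dt = T/N = 0.500000
u = exp(sigma*sqrt(dt)) = 1.073271; d = 1/u = 0.931731
p = (exp((r-q)*dt) - d) / (u - d) = 0.653945
Discount per step: exp(-r*dt) = 0.976286
Stock lattice S(k, i) with i counting down-moves:
  k=0: S(0,0) = 42.5500
  k=1: S(1,0) = 45.6677; S(1,1) = 39.6452
  k=2: S(2,0) = 49.0138; S(2,1) = 42.5500; S(2,2) = 36.9387
Terminal payoffs V(N, i) = max(K - S_T, 0):
  V(2,0) = 0.000000; V(2,1) = 0.000000; V(2,2) = 3.071347
Backward induction: V(k, i) = exp(-r*dt) * [p * V(k+1, i) + (1-p) * V(k+1, i+1)].
  V(1,0) = exp(-r*dt) * [p*0.000000 + (1-p)*0.000000] = 0.000000
  V(1,1) = exp(-r*dt) * [p*0.000000 + (1-p)*3.071347] = 1.037650
  V(0,0) = exp(-r*dt) * [p*0.000000 + (1-p)*1.037650] = 0.350568

Answer: Price = V(0,0) = 0.3506


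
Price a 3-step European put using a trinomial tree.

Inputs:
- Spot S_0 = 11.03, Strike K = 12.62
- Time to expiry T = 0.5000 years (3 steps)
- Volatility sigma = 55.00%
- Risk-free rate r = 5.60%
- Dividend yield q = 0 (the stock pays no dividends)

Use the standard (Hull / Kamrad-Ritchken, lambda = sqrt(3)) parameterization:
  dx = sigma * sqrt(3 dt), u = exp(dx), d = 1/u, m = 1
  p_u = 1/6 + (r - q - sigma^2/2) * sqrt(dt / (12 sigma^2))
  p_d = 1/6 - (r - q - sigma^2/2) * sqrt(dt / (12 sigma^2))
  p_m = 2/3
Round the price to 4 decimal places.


Answer: Price = V(0,0) = 2.5243

Derivation:
dt = T/N = 0.166667; dx = sigma*sqrt(3*dt) = 0.388909
u = exp(dx) = 1.475370; d = 1/u = 0.677796
p_u = 0.146257, p_m = 0.666667, p_d = 0.187076
Discount per step: exp(-r*dt) = 0.990710
Stock lattice S(k, j) with j the centered position index:
  k=0: S(0,+0) = 11.0300
  k=1: S(1,-1) = 7.4761; S(1,+0) = 11.0300; S(1,+1) = 16.2733
  k=2: S(2,-2) = 5.0673; S(2,-1) = 7.4761; S(2,+0) = 11.0300; S(2,+1) = 16.2733; S(2,+2) = 24.0092
  k=3: S(3,-3) = 3.4346; S(3,-2) = 5.0673; S(3,-1) = 7.4761; S(3,+0) = 11.0300; S(3,+1) = 16.2733; S(3,+2) = 24.0092; S(3,+3) = 35.4224
Terminal payoffs V(N, j) = max(K - S_T, 0):
  V(3,-3) = 9.185427; V(3,-2) = 7.552734; V(3,-1) = 5.143909; V(3,+0) = 1.590000; V(3,+1) = 0.000000; V(3,+2) = 0.000000; V(3,+3) = 0.000000
Backward induction: V(k, j) = exp(-r*dt) * [p_u * V(k+1, j+1) + p_m * V(k+1, j) + p_d * V(k+1, j-1)]
  V(2,-2) = exp(-r*dt) * [p_u*5.143909 + p_m*7.552734 + p_d*9.185427] = 7.436136
  V(2,-1) = exp(-r*dt) * [p_u*1.590000 + p_m*5.143909 + p_d*7.552734] = 5.027615
  V(2,+0) = exp(-r*dt) * [p_u*0.000000 + p_m*1.590000 + p_d*5.143909] = 2.003517
  V(2,+1) = exp(-r*dt) * [p_u*0.000000 + p_m*0.000000 + p_d*1.590000] = 0.294688
  V(2,+2) = exp(-r*dt) * [p_u*0.000000 + p_m*0.000000 + p_d*0.000000] = 0.000000
  V(1,-1) = exp(-r*dt) * [p_u*2.003517 + p_m*5.027615 + p_d*7.436136] = 4.989114
  V(1,+0) = exp(-r*dt) * [p_u*0.294688 + p_m*2.003517 + p_d*5.027615] = 2.297779
  V(1,+1) = exp(-r*dt) * [p_u*0.000000 + p_m*0.294688 + p_d*2.003517] = 0.565962
  V(0,+0) = exp(-r*dt) * [p_u*0.565962 + p_m*2.297779 + p_d*4.989114] = 2.524304


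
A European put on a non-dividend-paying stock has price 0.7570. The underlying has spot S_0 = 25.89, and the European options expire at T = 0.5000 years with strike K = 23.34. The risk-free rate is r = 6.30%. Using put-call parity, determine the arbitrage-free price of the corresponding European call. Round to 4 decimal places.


Put-call parity: C - P = S_0 * exp(-qT) - K * exp(-rT).
S_0 * exp(-qT) = 25.8900 * 1.00000000 = 25.89000000
K * exp(-rT) = 23.3400 * 0.96899096 = 22.61624892
C = P + S*exp(-qT) - K*exp(-rT)
C = 0.7570 + 25.89000000 - 22.61624892 = 4.0308

Answer: Call price = 4.0308


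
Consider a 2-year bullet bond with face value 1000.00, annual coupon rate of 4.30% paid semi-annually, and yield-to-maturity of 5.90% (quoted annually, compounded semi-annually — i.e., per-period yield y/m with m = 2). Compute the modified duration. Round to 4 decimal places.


Coupon per period c = face * coupon_rate / m = 21.500000
Periods per year m = 2; per-period yield y/m = 0.029500
Number of cashflows N = 4
Cashflows (t years, CF_t, discount factor 1/(1+y/m)^(m*t), PV):
  t = 0.5000: CF_t = 21.500000, DF = 0.971345, PV = 20.883924
  t = 1.0000: CF_t = 21.500000, DF = 0.943512, PV = 20.285502
  t = 1.5000: CF_t = 21.500000, DF = 0.916476, PV = 19.704227
  t = 2.0000: CF_t = 1021.500000, DF = 0.890214, PV = 909.353970
Price P = sum_t PV_t = 970.227623
First compute Macaulay numerator sum_t t * PV_t:
  t * PV_t at t = 0.5000: 10.441962
  t * PV_t at t = 1.0000: 20.285502
  t * PV_t at t = 1.5000: 29.556341
  t * PV_t at t = 2.0000: 1818.707940
Macaulay duration D = 1878.991745 / 970.227623 = 1.936650
Modified duration = D / (1 + y/m) = 1.936650 / (1 + 0.029500) = 1.881156

Answer: Modified duration = 1.8812


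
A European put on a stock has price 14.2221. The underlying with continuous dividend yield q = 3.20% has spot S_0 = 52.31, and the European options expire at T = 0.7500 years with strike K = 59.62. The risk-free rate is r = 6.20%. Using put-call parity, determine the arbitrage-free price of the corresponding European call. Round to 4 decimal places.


Answer: Call price = 8.3805

Derivation:
Put-call parity: C - P = S_0 * exp(-qT) - K * exp(-rT).
S_0 * exp(-qT) = 52.3100 * 0.97628571 = 51.06950548
K * exp(-rT) = 59.6200 * 0.95456456 = 56.91113910
C = P + S*exp(-qT) - K*exp(-rT)
C = 14.2221 + 51.06950548 - 56.91113910 = 8.3805


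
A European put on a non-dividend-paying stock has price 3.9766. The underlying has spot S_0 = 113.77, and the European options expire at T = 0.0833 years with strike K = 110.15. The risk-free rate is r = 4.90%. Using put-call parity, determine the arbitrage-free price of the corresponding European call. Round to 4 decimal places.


Answer: Call price = 8.0453

Derivation:
Put-call parity: C - P = S_0 * exp(-qT) - K * exp(-rT).
S_0 * exp(-qT) = 113.7700 * 1.00000000 = 113.77000000
K * exp(-rT) = 110.1500 * 0.99592662 = 109.70131706
C = P + S*exp(-qT) - K*exp(-rT)
C = 3.9766 + 113.77000000 - 109.70131706 = 8.0453
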